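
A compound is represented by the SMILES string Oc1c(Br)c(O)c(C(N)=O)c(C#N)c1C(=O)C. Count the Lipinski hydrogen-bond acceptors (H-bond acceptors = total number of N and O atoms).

6

N atoms: 2; O atoms: 4.
Lipinski HBA = 2 + 4 = 6.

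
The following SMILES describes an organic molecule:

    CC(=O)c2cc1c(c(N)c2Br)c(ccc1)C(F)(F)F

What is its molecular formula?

C13H9BrF3NO

Walk through each heavy atom and fill implicit hydrogens from standard valence (C 4, N 3, O 2, S 2, halogen 1); for lowercase aromatic atoms, an aromatic c carries 1 H when it has two neighbours and 0 H with three, and aromatic n carries 0 H:
  atom 1: C, bond orders sum to 1 (valence 4) → 3 H
  atom 2: C, bond orders sum to 4 (valence 4) → 0 H
  atom 3: O, bond orders sum to 2 (valence 2) → 0 H
  atom 4: aromatic c, 3 neighbours → 0 H
  atom 5: aromatic c, 2 neighbours → 1 H
  atom 6: aromatic c, 3 neighbours → 0 H
  atom 7: aromatic c, 3 neighbours → 0 H
  atom 8: aromatic c, 3 neighbours → 0 H
  atom 9: N, bond orders sum to 1 (valence 3) → 2 H
  atom 10: aromatic c, 3 neighbours → 0 H
  atom 11: Br (halogen, monovalent) → 0 H
  atom 12: aromatic c, 3 neighbours → 0 H
  atom 13: aromatic c, 2 neighbours → 1 H
  atom 14: aromatic c, 2 neighbours → 1 H
  atom 15: aromatic c, 2 neighbours → 1 H
  atom 16: C, bond orders sum to 4 (valence 4) → 0 H
  atom 17: F (halogen, monovalent) → 0 H
  atom 18: F (halogen, monovalent) → 0 H
  atom 19: F (halogen, monovalent) → 0 H
Totals → C:13, H:9, Br:1, F:3, N:1, O:1.
In Hill order: C13H9BrF3NO.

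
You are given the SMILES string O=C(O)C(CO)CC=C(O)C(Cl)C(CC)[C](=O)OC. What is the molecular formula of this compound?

Walk through each heavy atom and fill implicit hydrogens from standard valence (C 4, N 3, O 2, S 2, halogen 1):
  atom 1: O, bond orders sum to 2 (valence 2) → 0 H
  atom 2: C, bond orders sum to 4 (valence 4) → 0 H
  atom 3: O, bond orders sum to 1 (valence 2) → 1 H
  atom 4: C, bond orders sum to 3 (valence 4) → 1 H
  atom 5: C, bond orders sum to 2 (valence 4) → 2 H
  atom 6: O, bond orders sum to 1 (valence 2) → 1 H
  atom 7: C, bond orders sum to 2 (valence 4) → 2 H
  atom 8: C, bond orders sum to 3 (valence 4) → 1 H
  atom 9: C, bond orders sum to 4 (valence 4) → 0 H
  atom 10: O, bond orders sum to 1 (valence 2) → 1 H
  atom 11: C, bond orders sum to 3 (valence 4) → 1 H
  atom 12: Cl (halogen, monovalent) → 0 H
  atom 13: C, bond orders sum to 3 (valence 4) → 1 H
  atom 14: C, bond orders sum to 2 (valence 4) → 2 H
  atom 15: C, bond orders sum to 1 (valence 4) → 3 H
  atom 16: C with explicit H count 0
  atom 17: O, bond orders sum to 2 (valence 2) → 0 H
  atom 18: O, bond orders sum to 2 (valence 2) → 0 H
  atom 19: C, bond orders sum to 1 (valence 4) → 3 H
Totals → C:12, H:19, Cl:1, O:6.
In Hill order: C12H19ClO6.

C12H19ClO6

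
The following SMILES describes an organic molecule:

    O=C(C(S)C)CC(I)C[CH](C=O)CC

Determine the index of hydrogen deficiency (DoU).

2

Molecular formula: C10H17IO2S.
DoU = (2C + 2 + N − H − X) / 2, where X is the halogen count and O/S are ignored.
    = (2·10 + 2 + 0 − 17 − 1) / 2 = 4 / 2 = 2.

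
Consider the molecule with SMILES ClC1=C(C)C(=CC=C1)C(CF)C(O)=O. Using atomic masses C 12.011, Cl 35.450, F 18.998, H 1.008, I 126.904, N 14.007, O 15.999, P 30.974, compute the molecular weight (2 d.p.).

First, the molecular formula is C10H10ClFO2 (counting implicit H from valence).
  C: 10 × 12.011 = 120.110
  Cl: 1 × 35.450 = 35.450
  F: 1 × 18.998 = 18.998
  H: 10 × 1.008 = 10.080
  O: 2 × 15.999 = 31.998
Sum: 10×12.011 + 1×35.450 + 1×18.998 + 10×1.008 + 2×15.999 = 216.636 → 216.64 g/mol.

216.64 g/mol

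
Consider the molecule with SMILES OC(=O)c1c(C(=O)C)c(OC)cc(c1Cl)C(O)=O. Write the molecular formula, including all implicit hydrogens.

Walk through each heavy atom and fill implicit hydrogens from standard valence (C 4, N 3, O 2, S 2, halogen 1); for lowercase aromatic atoms, an aromatic c carries 1 H when it has two neighbours and 0 H with three, and aromatic n carries 0 H:
  atom 1: O, bond orders sum to 1 (valence 2) → 1 H
  atom 2: C, bond orders sum to 4 (valence 4) → 0 H
  atom 3: O, bond orders sum to 2 (valence 2) → 0 H
  atom 4: aromatic c, 3 neighbours → 0 H
  atom 5: aromatic c, 3 neighbours → 0 H
  atom 6: C, bond orders sum to 4 (valence 4) → 0 H
  atom 7: O, bond orders sum to 2 (valence 2) → 0 H
  atom 8: C, bond orders sum to 1 (valence 4) → 3 H
  atom 9: aromatic c, 3 neighbours → 0 H
  atom 10: O, bond orders sum to 2 (valence 2) → 0 H
  atom 11: C, bond orders sum to 1 (valence 4) → 3 H
  atom 12: aromatic c, 2 neighbours → 1 H
  atom 13: aromatic c, 3 neighbours → 0 H
  atom 14: aromatic c, 3 neighbours → 0 H
  atom 15: Cl (halogen, monovalent) → 0 H
  atom 16: C, bond orders sum to 4 (valence 4) → 0 H
  atom 17: O, bond orders sum to 1 (valence 2) → 1 H
  atom 18: O, bond orders sum to 2 (valence 2) → 0 H
Totals → C:11, H:9, Cl:1, O:6.
In Hill order: C11H9ClO6.

C11H9ClO6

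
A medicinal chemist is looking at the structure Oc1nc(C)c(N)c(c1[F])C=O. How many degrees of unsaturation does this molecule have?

Molecular formula: C7H7FN2O2.
DoU = (2C + 2 + N − H − X) / 2, where X is the halogen count and O/S are ignored.
    = (2·7 + 2 + 2 − 7 − 1) / 2 = 10 / 2 = 5.

5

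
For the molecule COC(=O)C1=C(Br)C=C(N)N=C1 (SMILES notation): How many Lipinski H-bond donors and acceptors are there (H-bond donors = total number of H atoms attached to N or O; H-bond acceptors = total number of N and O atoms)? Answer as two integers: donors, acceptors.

Donors: find every N or O and count the H atoms it carries.
  atom 2 (O): bond orders sum to 2 → 0 H
  atom 4 (O): bond orders sum to 2 → 0 H
  atom 10 (N): bond orders sum to 1 → 2 H
  atom 11 (N): bond orders sum to 3 → 0 H
Lipinski HBD = 2.
Acceptors: N atoms = 2, O atoms = 2 → HBA = 4.

2, 4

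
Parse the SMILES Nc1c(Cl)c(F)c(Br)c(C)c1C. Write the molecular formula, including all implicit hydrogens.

C8H8BrClFN

Walk through each heavy atom and fill implicit hydrogens from standard valence (C 4, N 3, O 2, S 2, halogen 1); for lowercase aromatic atoms, an aromatic c carries 1 H when it has two neighbours and 0 H with three, and aromatic n carries 0 H:
  atom 1: N, bond orders sum to 1 (valence 3) → 2 H
  atom 2: aromatic c, 3 neighbours → 0 H
  atom 3: aromatic c, 3 neighbours → 0 H
  atom 4: Cl (halogen, monovalent) → 0 H
  atom 5: aromatic c, 3 neighbours → 0 H
  atom 6: F (halogen, monovalent) → 0 H
  atom 7: aromatic c, 3 neighbours → 0 H
  atom 8: Br (halogen, monovalent) → 0 H
  atom 9: aromatic c, 3 neighbours → 0 H
  atom 10: C, bond orders sum to 1 (valence 4) → 3 H
  atom 11: aromatic c, 3 neighbours → 0 H
  atom 12: C, bond orders sum to 1 (valence 4) → 3 H
Totals → C:8, H:8, Br:1, Cl:1, F:1, N:1.
In Hill order: C8H8BrClFN.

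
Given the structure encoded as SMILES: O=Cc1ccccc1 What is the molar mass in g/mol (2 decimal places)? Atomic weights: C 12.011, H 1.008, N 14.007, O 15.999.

First, the molecular formula is C7H6O (counting implicit H from valence).
  C: 7 × 12.011 = 84.077
  H: 6 × 1.008 = 6.048
  O: 1 × 15.999 = 15.999
Sum: 7×12.011 + 6×1.008 + 1×15.999 = 106.124 → 106.12 g/mol.

106.12 g/mol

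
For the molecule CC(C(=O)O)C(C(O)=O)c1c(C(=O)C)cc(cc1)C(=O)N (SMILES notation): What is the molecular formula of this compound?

Walk through each heavy atom and fill implicit hydrogens from standard valence (C 4, N 3, O 2, S 2, halogen 1); for lowercase aromatic atoms, an aromatic c carries 1 H when it has two neighbours and 0 H with three, and aromatic n carries 0 H:
  atom 1: C, bond orders sum to 1 (valence 4) → 3 H
  atom 2: C, bond orders sum to 3 (valence 4) → 1 H
  atom 3: C, bond orders sum to 4 (valence 4) → 0 H
  atom 4: O, bond orders sum to 2 (valence 2) → 0 H
  atom 5: O, bond orders sum to 1 (valence 2) → 1 H
  atom 6: C, bond orders sum to 3 (valence 4) → 1 H
  atom 7: C, bond orders sum to 4 (valence 4) → 0 H
  atom 8: O, bond orders sum to 1 (valence 2) → 1 H
  atom 9: O, bond orders sum to 2 (valence 2) → 0 H
  atom 10: aromatic c, 3 neighbours → 0 H
  atom 11: aromatic c, 3 neighbours → 0 H
  atom 12: C, bond orders sum to 4 (valence 4) → 0 H
  atom 13: O, bond orders sum to 2 (valence 2) → 0 H
  atom 14: C, bond orders sum to 1 (valence 4) → 3 H
  atom 15: aromatic c, 2 neighbours → 1 H
  atom 16: aromatic c, 3 neighbours → 0 H
  atom 17: aromatic c, 2 neighbours → 1 H
  atom 18: aromatic c, 2 neighbours → 1 H
  atom 19: C, bond orders sum to 4 (valence 4) → 0 H
  atom 20: O, bond orders sum to 2 (valence 2) → 0 H
  atom 21: N, bond orders sum to 1 (valence 3) → 2 H
Totals → C:14, H:15, N:1, O:6.
In Hill order: C14H15NO6.

C14H15NO6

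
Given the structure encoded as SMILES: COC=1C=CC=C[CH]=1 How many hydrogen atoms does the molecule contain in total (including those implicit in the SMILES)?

Walk through each heavy atom and fill implicit hydrogens from standard valence (C 4, N 3, O 2, S 2, halogen 1):
  atom 1: C, bond orders sum to 1 (valence 4) → 3 H
  atom 2: O, bond orders sum to 2 (valence 2) → 0 H
  atom 3: C, bond orders sum to 4 (valence 4) → 0 H
  atom 4: C, bond orders sum to 3 (valence 4) → 1 H
  atom 5: C, bond orders sum to 3 (valence 4) → 1 H
  atom 6: C, bond orders sum to 3 (valence 4) → 1 H
  atom 7: C, bond orders sum to 3 (valence 4) → 1 H
  atom 8: C with explicit H count 1
Total hydrogens: 8.

8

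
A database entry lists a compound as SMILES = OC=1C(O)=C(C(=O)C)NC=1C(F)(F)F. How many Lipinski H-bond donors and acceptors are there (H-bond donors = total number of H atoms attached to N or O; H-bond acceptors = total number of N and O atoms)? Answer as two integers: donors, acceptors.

Donors: find every N or O and count the H atoms it carries.
  atom 1 (O): bond orders sum to 1 → 1 H
  atom 4 (O): bond orders sum to 1 → 1 H
  atom 7 (O): bond orders sum to 2 → 0 H
  atom 9 (N): bond orders sum to 2 → 1 H
Lipinski HBD = 3.
Acceptors: N atoms = 1, O atoms = 3 → HBA = 4.

3, 4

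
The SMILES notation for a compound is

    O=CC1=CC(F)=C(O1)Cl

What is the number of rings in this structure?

1

In SMILES, each pair of matching ring-closure digits denotes one ring-closing bond; the number of such bonds equals the number of independent rings.
Ring-closure bonds here: 1.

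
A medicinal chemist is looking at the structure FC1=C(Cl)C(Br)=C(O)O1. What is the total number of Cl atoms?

Scan the SMILES for Cl atoms (remember two-letter symbols like Cl and Br are single atoms).
Chlorine count: 1.

1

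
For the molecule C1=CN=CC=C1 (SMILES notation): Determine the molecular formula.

Walk through each heavy atom and fill implicit hydrogens from standard valence (C 4, N 3, O 2, S 2, halogen 1):
  atom 1: C, bond orders sum to 3 (valence 4) → 1 H
  atom 2: C, bond orders sum to 3 (valence 4) → 1 H
  atom 3: N, bond orders sum to 3 (valence 3) → 0 H
  atom 4: C, bond orders sum to 3 (valence 4) → 1 H
  atom 5: C, bond orders sum to 3 (valence 4) → 1 H
  atom 6: C, bond orders sum to 3 (valence 4) → 1 H
Totals → C:5, H:5, N:1.

C5H5N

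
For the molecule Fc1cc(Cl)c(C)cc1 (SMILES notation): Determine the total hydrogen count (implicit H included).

6

Walk through each heavy atom and fill implicit hydrogens from standard valence (C 4, N 3, O 2, S 2, halogen 1); for lowercase aromatic atoms, an aromatic c carries 1 H when it has two neighbours and 0 H with three, and aromatic n carries 0 H:
  atom 1: F (halogen, monovalent) → 0 H
  atom 2: aromatic c, 3 neighbours → 0 H
  atom 3: aromatic c, 2 neighbours → 1 H
  atom 4: aromatic c, 3 neighbours → 0 H
  atom 5: Cl (halogen, monovalent) → 0 H
  atom 6: aromatic c, 3 neighbours → 0 H
  atom 7: C, bond orders sum to 1 (valence 4) → 3 H
  atom 8: aromatic c, 2 neighbours → 1 H
  atom 9: aromatic c, 2 neighbours → 1 H
Total hydrogens: 6.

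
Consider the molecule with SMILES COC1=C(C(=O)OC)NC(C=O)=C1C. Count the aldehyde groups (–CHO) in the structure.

The aldehyde motif appears at heavy-atom position 11 in the SMILES.
Other groups present: 1 ester, 1 ether.
Aldehyde count: 1.

1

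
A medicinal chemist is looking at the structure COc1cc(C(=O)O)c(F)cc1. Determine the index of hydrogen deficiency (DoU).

5

Molecular formula: C8H7FO3.
DoU = (2C + 2 + N − H − X) / 2, where X is the halogen count and O/S are ignored.
    = (2·8 + 2 + 0 − 7 − 1) / 2 = 10 / 2 = 5.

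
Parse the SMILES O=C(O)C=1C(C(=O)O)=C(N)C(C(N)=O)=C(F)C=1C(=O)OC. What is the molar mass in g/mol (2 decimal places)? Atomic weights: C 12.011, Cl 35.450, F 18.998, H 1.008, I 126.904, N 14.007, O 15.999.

First, the molecular formula is C11H9FN2O7 (counting implicit H from valence).
  C: 11 × 12.011 = 132.121
  F: 1 × 18.998 = 18.998
  H: 9 × 1.008 = 9.072
  N: 2 × 14.007 = 28.014
  O: 7 × 15.999 = 111.993
Sum: 11×12.011 + 1×18.998 + 9×1.008 + 2×14.007 + 7×15.999 = 300.198 → 300.20 g/mol.

300.20 g/mol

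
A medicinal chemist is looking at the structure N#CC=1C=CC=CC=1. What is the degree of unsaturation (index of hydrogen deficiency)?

6

Molecular formula: C7H5N.
DoU = (2C + 2 + N − H − X) / 2, where X is the halogen count and O/S are ignored.
    = (2·7 + 2 + 1 − 5 − 0) / 2 = 12 / 2 = 6.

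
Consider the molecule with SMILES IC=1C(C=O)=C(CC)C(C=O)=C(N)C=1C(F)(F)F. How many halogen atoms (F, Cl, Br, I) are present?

Halogen atoms appear at heavy-atom positions 1, 16, 17, 18 (3×F, 1×I).
Other groups present: 2 aldehyde, 1 primary amine.
Halogen count: 4.

4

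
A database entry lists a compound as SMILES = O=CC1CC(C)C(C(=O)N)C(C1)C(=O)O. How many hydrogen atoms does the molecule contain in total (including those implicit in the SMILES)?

15

Walk through each heavy atom and fill implicit hydrogens from standard valence (C 4, N 3, O 2, S 2, halogen 1):
  atom 1: O, bond orders sum to 2 (valence 2) → 0 H
  atom 2: C, bond orders sum to 3 (valence 4) → 1 H
  atom 3: C, bond orders sum to 3 (valence 4) → 1 H
  atom 4: C, bond orders sum to 2 (valence 4) → 2 H
  atom 5: C, bond orders sum to 3 (valence 4) → 1 H
  atom 6: C, bond orders sum to 1 (valence 4) → 3 H
  atom 7: C, bond orders sum to 3 (valence 4) → 1 H
  atom 8: C, bond orders sum to 4 (valence 4) → 0 H
  atom 9: O, bond orders sum to 2 (valence 2) → 0 H
  atom 10: N, bond orders sum to 1 (valence 3) → 2 H
  atom 11: C, bond orders sum to 3 (valence 4) → 1 H
  atom 12: C, bond orders sum to 2 (valence 4) → 2 H
  atom 13: C, bond orders sum to 4 (valence 4) → 0 H
  atom 14: O, bond orders sum to 2 (valence 2) → 0 H
  atom 15: O, bond orders sum to 1 (valence 2) → 1 H
Total hydrogens: 15.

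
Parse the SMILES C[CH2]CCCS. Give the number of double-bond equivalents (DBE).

0

Molecular formula: C5H12S.
DoU = (2C + 2 + N − H − X) / 2, where X is the halogen count and O/S are ignored.
    = (2·5 + 2 + 0 − 12 − 0) / 2 = 0 / 2 = 0.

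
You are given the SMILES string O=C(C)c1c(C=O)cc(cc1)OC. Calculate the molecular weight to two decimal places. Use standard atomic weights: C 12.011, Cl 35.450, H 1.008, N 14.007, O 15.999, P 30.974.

178.19 g/mol

First, the molecular formula is C10H10O3 (counting implicit H from valence).
  C: 10 × 12.011 = 120.110
  H: 10 × 1.008 = 10.080
  O: 3 × 15.999 = 47.997
Sum: 10×12.011 + 10×1.008 + 3×15.999 = 178.187 → 178.19 g/mol.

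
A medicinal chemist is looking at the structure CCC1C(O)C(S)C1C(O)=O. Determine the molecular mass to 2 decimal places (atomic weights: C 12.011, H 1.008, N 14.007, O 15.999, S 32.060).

First, the molecular formula is C7H12O3S (counting implicit H from valence).
  C: 7 × 12.011 = 84.077
  H: 12 × 1.008 = 12.096
  O: 3 × 15.999 = 47.997
  S: 1 × 32.060 = 32.060
Sum: 7×12.011 + 12×1.008 + 3×15.999 + 1×32.060 = 176.230 → 176.23 g/mol.

176.23 g/mol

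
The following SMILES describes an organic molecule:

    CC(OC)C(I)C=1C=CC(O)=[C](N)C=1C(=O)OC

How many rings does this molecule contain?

In SMILES, each pair of matching ring-closure digits denotes one ring-closing bond; the number of such bonds equals the number of independent rings.
Ring-closure bonds here: 1.

1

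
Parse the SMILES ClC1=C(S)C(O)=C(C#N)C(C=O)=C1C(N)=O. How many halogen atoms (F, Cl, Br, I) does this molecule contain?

1

Halogen atoms appear at heavy-atom position 1 (1×Cl).
Other groups present: 1 aldehyde, 1 amide, 1 hydroxyl, 1 nitrile, 1 thiol.
Halogen count: 1.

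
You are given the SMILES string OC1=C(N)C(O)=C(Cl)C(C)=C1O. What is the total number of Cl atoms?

Scan the SMILES for Cl atoms (remember two-letter symbols like Cl and Br are single atoms).
Chlorine count: 1.

1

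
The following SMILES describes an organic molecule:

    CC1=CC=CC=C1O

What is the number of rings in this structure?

1

In SMILES, each pair of matching ring-closure digits denotes one ring-closing bond; the number of such bonds equals the number of independent rings.
Ring-closure bonds here: 1.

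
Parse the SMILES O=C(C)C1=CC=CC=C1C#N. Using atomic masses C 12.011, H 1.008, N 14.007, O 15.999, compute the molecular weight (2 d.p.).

145.16 g/mol

First, the molecular formula is C9H7NO (counting implicit H from valence).
  C: 9 × 12.011 = 108.099
  H: 7 × 1.008 = 7.056
  N: 1 × 14.007 = 14.007
  O: 1 × 15.999 = 15.999
Sum: 9×12.011 + 7×1.008 + 1×14.007 + 1×15.999 = 145.161 → 145.16 g/mol.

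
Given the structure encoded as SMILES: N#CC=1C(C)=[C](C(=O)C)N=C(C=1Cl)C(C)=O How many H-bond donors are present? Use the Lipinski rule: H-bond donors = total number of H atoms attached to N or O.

0

Donors: find every N or O and count the H atoms it carries.
  atom 1 (N): bond orders sum to 3 → 0 H
  atom 8 (O): bond orders sum to 2 → 0 H
  atom 10 (N): bond orders sum to 3 → 0 H
  atom 16 (O): bond orders sum to 2 → 0 H
Lipinski HBD = 0.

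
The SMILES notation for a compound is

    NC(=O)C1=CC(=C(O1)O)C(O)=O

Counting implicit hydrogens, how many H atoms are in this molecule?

5

Walk through each heavy atom and fill implicit hydrogens from standard valence (C 4, N 3, O 2, S 2, halogen 1):
  atom 1: N, bond orders sum to 1 (valence 3) → 2 H
  atom 2: C, bond orders sum to 4 (valence 4) → 0 H
  atom 3: O, bond orders sum to 2 (valence 2) → 0 H
  atom 4: C, bond orders sum to 4 (valence 4) → 0 H
  atom 5: C, bond orders sum to 3 (valence 4) → 1 H
  atom 6: C, bond orders sum to 4 (valence 4) → 0 H
  atom 7: C, bond orders sum to 4 (valence 4) → 0 H
  atom 8: O, bond orders sum to 2 (valence 2) → 0 H
  atom 9: O, bond orders sum to 1 (valence 2) → 1 H
  atom 10: C, bond orders sum to 4 (valence 4) → 0 H
  atom 11: O, bond orders sum to 1 (valence 2) → 1 H
  atom 12: O, bond orders sum to 2 (valence 2) → 0 H
Total hydrogens: 5.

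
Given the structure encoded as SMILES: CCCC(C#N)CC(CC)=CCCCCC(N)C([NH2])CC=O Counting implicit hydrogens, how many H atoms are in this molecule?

33

Walk through each heavy atom and fill implicit hydrogens from standard valence (C 4, N 3, O 2, S 2, halogen 1):
  atom 1: C, bond orders sum to 1 (valence 4) → 3 H
  atom 2: C, bond orders sum to 2 (valence 4) → 2 H
  atom 3: C, bond orders sum to 2 (valence 4) → 2 H
  atom 4: C, bond orders sum to 3 (valence 4) → 1 H
  atom 5: C, bond orders sum to 4 (valence 4) → 0 H
  atom 6: N, bond orders sum to 3 (valence 3) → 0 H
  atom 7: C, bond orders sum to 2 (valence 4) → 2 H
  atom 8: C, bond orders sum to 4 (valence 4) → 0 H
  atom 9: C, bond orders sum to 2 (valence 4) → 2 H
  atom 10: C, bond orders sum to 1 (valence 4) → 3 H
  atom 11: C, bond orders sum to 3 (valence 4) → 1 H
  atom 12: C, bond orders sum to 2 (valence 4) → 2 H
  atom 13: C, bond orders sum to 2 (valence 4) → 2 H
  atom 14: C, bond orders sum to 2 (valence 4) → 2 H
  atom 15: C, bond orders sum to 2 (valence 4) → 2 H
  atom 16: C, bond orders sum to 3 (valence 4) → 1 H
  atom 17: N, bond orders sum to 1 (valence 3) → 2 H
  atom 18: C, bond orders sum to 3 (valence 4) → 1 H
  atom 19: N with explicit H count 2
  atom 20: C, bond orders sum to 2 (valence 4) → 2 H
  atom 21: C, bond orders sum to 3 (valence 4) → 1 H
  atom 22: O, bond orders sum to 2 (valence 2) → 0 H
Total hydrogens: 33.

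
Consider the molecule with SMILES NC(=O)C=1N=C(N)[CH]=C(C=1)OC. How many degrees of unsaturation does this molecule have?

5

Degree of unsaturation = (number of rings) + (number of π bonds).
Ring closures in the SMILES: 1.
π bonds: 4 double bonds (each 1 DoU) → 4 DoU from unsaturation.
Total DoU = 1 + 4 = 5.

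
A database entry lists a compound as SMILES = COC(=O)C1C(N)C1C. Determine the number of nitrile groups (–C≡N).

Scan the SMILES for the nitrile motif — none present.
Groups that are present: 1 ester, 1 primary amine.

0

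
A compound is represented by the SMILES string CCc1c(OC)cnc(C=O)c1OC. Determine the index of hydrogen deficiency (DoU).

5

Molecular formula: C10H13NO3.
DoU = (2C + 2 + N − H − X) / 2, where X is the halogen count and O/S are ignored.
    = (2·10 + 2 + 1 − 13 − 0) / 2 = 10 / 2 = 5.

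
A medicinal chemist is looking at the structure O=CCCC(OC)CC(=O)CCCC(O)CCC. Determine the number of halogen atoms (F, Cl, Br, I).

Scan the SMILES for the halogen motif — none present.
Groups that are present: 1 aldehyde, 1 ether, 1 hydroxyl, 1 ketone.

0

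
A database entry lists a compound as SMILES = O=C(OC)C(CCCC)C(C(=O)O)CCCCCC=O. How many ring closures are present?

In SMILES, each pair of matching ring-closure digits denotes one ring-closing bond; the number of such bonds equals the number of independent rings.
Ring-closure bonds here: 0.

0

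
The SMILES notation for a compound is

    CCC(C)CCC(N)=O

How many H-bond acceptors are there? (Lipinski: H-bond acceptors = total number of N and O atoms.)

N atoms: 1; O atoms: 1.
Lipinski HBA = 1 + 1 = 2.

2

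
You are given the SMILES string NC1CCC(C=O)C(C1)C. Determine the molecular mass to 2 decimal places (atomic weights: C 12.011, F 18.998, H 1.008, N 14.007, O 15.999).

First, the molecular formula is C8H15NO (counting implicit H from valence).
  C: 8 × 12.011 = 96.088
  H: 15 × 1.008 = 15.120
  N: 1 × 14.007 = 14.007
  O: 1 × 15.999 = 15.999
Sum: 8×12.011 + 15×1.008 + 1×14.007 + 1×15.999 = 141.214 → 141.21 g/mol.

141.21 g/mol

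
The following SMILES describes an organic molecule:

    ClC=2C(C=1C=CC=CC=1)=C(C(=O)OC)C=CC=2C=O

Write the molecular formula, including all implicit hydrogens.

C15H11ClO3

Walk through each heavy atom and fill implicit hydrogens from standard valence (C 4, N 3, O 2, S 2, halogen 1):
  atom 1: Cl (halogen, monovalent) → 0 H
  atom 2: C, bond orders sum to 4 (valence 4) → 0 H
  atom 3: C, bond orders sum to 4 (valence 4) → 0 H
  atom 4: C, bond orders sum to 4 (valence 4) → 0 H
  atom 5: C, bond orders sum to 3 (valence 4) → 1 H
  atom 6: C, bond orders sum to 3 (valence 4) → 1 H
  atom 7: C, bond orders sum to 3 (valence 4) → 1 H
  atom 8: C, bond orders sum to 3 (valence 4) → 1 H
  atom 9: C, bond orders sum to 3 (valence 4) → 1 H
  atom 10: C, bond orders sum to 4 (valence 4) → 0 H
  atom 11: C, bond orders sum to 4 (valence 4) → 0 H
  atom 12: O, bond orders sum to 2 (valence 2) → 0 H
  atom 13: O, bond orders sum to 2 (valence 2) → 0 H
  atom 14: C, bond orders sum to 1 (valence 4) → 3 H
  atom 15: C, bond orders sum to 3 (valence 4) → 1 H
  atom 16: C, bond orders sum to 3 (valence 4) → 1 H
  atom 17: C, bond orders sum to 4 (valence 4) → 0 H
  atom 18: C, bond orders sum to 3 (valence 4) → 1 H
  atom 19: O, bond orders sum to 2 (valence 2) → 0 H
Totals → C:15, H:11, Cl:1, O:3.
In Hill order: C15H11ClO3.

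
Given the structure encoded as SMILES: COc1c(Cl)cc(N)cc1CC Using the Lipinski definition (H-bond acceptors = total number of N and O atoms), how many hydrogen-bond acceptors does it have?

2

N atoms: 1; O atoms: 1.
Lipinski HBA = 1 + 1 = 2.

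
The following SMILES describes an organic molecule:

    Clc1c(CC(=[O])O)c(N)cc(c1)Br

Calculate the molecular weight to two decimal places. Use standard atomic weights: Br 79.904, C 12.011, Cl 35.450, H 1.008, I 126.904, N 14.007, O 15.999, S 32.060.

First, the molecular formula is C8H7BrClNO2 (counting implicit H from valence).
  Br: 1 × 79.904 = 79.904
  C: 8 × 12.011 = 96.088
  Cl: 1 × 35.450 = 35.450
  H: 7 × 1.008 = 7.056
  N: 1 × 14.007 = 14.007
  O: 2 × 15.999 = 31.998
Sum: 1×79.904 + 8×12.011 + 1×35.450 + 7×1.008 + 1×14.007 + 2×15.999 = 264.503 → 264.50 g/mol.

264.50 g/mol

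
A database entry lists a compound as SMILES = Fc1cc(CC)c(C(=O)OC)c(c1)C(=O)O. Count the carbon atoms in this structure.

11

Count every carbon token in the SMILES (each C, including those in ring-closure positions and inside branches).
Carbon count: 11.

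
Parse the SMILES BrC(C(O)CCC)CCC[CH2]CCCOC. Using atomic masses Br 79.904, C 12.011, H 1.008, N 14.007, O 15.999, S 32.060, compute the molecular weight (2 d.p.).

First, the molecular formula is C13H27BrO2 (counting implicit H from valence).
  Br: 1 × 79.904 = 79.904
  C: 13 × 12.011 = 156.143
  H: 27 × 1.008 = 27.216
  O: 2 × 15.999 = 31.998
Sum: 1×79.904 + 13×12.011 + 27×1.008 + 2×15.999 = 295.261 → 295.26 g/mol.

295.26 g/mol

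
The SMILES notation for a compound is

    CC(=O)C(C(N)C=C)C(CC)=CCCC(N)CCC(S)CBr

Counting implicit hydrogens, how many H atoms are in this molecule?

Walk through each heavy atom and fill implicit hydrogens from standard valence (C 4, N 3, O 2, S 2, halogen 1):
  atom 1: C, bond orders sum to 1 (valence 4) → 3 H
  atom 2: C, bond orders sum to 4 (valence 4) → 0 H
  atom 3: O, bond orders sum to 2 (valence 2) → 0 H
  atom 4: C, bond orders sum to 3 (valence 4) → 1 H
  atom 5: C, bond orders sum to 3 (valence 4) → 1 H
  atom 6: N, bond orders sum to 1 (valence 3) → 2 H
  atom 7: C, bond orders sum to 3 (valence 4) → 1 H
  atom 8: C, bond orders sum to 2 (valence 4) → 2 H
  atom 9: C, bond orders sum to 4 (valence 4) → 0 H
  atom 10: C, bond orders sum to 2 (valence 4) → 2 H
  atom 11: C, bond orders sum to 1 (valence 4) → 3 H
  atom 12: C, bond orders sum to 3 (valence 4) → 1 H
  atom 13: C, bond orders sum to 2 (valence 4) → 2 H
  atom 14: C, bond orders sum to 2 (valence 4) → 2 H
  atom 15: C, bond orders sum to 3 (valence 4) → 1 H
  atom 16: N, bond orders sum to 1 (valence 3) → 2 H
  atom 17: C, bond orders sum to 2 (valence 4) → 2 H
  atom 18: C, bond orders sum to 2 (valence 4) → 2 H
  atom 19: C, bond orders sum to 3 (valence 4) → 1 H
  atom 20: S, bond orders sum to 1 (valence 2) → 1 H
  atom 21: C, bond orders sum to 2 (valence 4) → 2 H
  atom 22: Br (halogen, monovalent) → 0 H
Total hydrogens: 31.

31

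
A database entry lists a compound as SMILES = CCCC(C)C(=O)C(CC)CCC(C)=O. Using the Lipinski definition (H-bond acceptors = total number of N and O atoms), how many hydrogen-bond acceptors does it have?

2

N atoms: 0; O atoms: 2.
Lipinski HBA = 0 + 2 = 2.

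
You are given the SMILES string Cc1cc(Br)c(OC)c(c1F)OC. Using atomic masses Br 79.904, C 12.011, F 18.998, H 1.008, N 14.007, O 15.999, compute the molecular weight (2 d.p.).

249.08 g/mol

First, the molecular formula is C9H10BrFO2 (counting implicit H from valence).
  Br: 1 × 79.904 = 79.904
  C: 9 × 12.011 = 108.099
  F: 1 × 18.998 = 18.998
  H: 10 × 1.008 = 10.080
  O: 2 × 15.999 = 31.998
Sum: 1×79.904 + 9×12.011 + 1×18.998 + 10×1.008 + 2×15.999 = 249.079 → 249.08 g/mol.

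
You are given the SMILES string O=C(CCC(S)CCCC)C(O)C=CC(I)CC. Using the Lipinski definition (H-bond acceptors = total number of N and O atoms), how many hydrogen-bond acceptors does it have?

N atoms: 0; O atoms: 2.
Lipinski HBA = 0 + 2 = 2.

2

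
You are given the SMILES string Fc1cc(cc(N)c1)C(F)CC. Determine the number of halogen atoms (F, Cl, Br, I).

Halogen atoms appear at heavy-atom positions 1, 10 (2×F).
Other groups present: 1 primary amine.
Halogen count: 2.

2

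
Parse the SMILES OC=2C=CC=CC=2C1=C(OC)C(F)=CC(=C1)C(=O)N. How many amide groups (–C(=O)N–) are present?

1

The amide motif appears at heavy-atom position 17 in the SMILES.
Other groups present: 1 ether, 1 hydroxyl.
Amide count: 1.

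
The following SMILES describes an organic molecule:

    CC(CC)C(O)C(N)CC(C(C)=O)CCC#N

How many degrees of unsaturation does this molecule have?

3

Molecular formula: C13H24N2O2.
DoU = (2C + 2 + N − H − X) / 2, where X is the halogen count and O/S are ignored.
    = (2·13 + 2 + 2 − 24 − 0) / 2 = 6 / 2 = 3.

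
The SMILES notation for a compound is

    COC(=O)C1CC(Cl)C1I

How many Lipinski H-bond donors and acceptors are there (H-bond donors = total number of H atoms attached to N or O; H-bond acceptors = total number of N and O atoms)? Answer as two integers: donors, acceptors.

Donors: find every N or O and count the H atoms it carries.
  atom 2 (O): bond orders sum to 2 → 0 H
  atom 4 (O): bond orders sum to 2 → 0 H
Lipinski HBD = 0.
Acceptors: N atoms = 0, O atoms = 2 → HBA = 2.

0, 2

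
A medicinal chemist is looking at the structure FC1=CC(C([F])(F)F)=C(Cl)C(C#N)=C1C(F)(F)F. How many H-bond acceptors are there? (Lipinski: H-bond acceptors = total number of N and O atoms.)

1

N atoms: 1; O atoms: 0.
Lipinski HBA = 1 + 0 = 1.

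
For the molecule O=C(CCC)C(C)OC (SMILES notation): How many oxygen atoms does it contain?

2

Scan the SMILES for O atoms (remember two-letter symbols like Cl and Br are single atoms).
Oxygen count: 2.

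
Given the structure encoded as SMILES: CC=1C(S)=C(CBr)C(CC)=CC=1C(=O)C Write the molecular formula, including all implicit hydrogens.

Walk through each heavy atom and fill implicit hydrogens from standard valence (C 4, N 3, O 2, S 2, halogen 1):
  atom 1: C, bond orders sum to 1 (valence 4) → 3 H
  atom 2: C, bond orders sum to 4 (valence 4) → 0 H
  atom 3: C, bond orders sum to 4 (valence 4) → 0 H
  atom 4: S, bond orders sum to 1 (valence 2) → 1 H
  atom 5: C, bond orders sum to 4 (valence 4) → 0 H
  atom 6: C, bond orders sum to 2 (valence 4) → 2 H
  atom 7: Br (halogen, monovalent) → 0 H
  atom 8: C, bond orders sum to 4 (valence 4) → 0 H
  atom 9: C, bond orders sum to 2 (valence 4) → 2 H
  atom 10: C, bond orders sum to 1 (valence 4) → 3 H
  atom 11: C, bond orders sum to 3 (valence 4) → 1 H
  atom 12: C, bond orders sum to 4 (valence 4) → 0 H
  atom 13: C, bond orders sum to 4 (valence 4) → 0 H
  atom 14: O, bond orders sum to 2 (valence 2) → 0 H
  atom 15: C, bond orders sum to 1 (valence 4) → 3 H
Totals → C:12, H:15, Br:1, O:1, S:1.

C12H15BrOS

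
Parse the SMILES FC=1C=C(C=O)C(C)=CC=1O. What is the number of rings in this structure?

In SMILES, each pair of matching ring-closure digits denotes one ring-closing bond; the number of such bonds equals the number of independent rings.
Ring-closure bonds here: 1.

1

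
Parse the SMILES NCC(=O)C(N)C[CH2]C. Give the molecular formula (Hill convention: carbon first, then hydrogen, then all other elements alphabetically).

C6H14N2O

Walk through each heavy atom and fill implicit hydrogens from standard valence (C 4, N 3, O 2, S 2, halogen 1):
  atom 1: N, bond orders sum to 1 (valence 3) → 2 H
  atom 2: C, bond orders sum to 2 (valence 4) → 2 H
  atom 3: C, bond orders sum to 4 (valence 4) → 0 H
  atom 4: O, bond orders sum to 2 (valence 2) → 0 H
  atom 5: C, bond orders sum to 3 (valence 4) → 1 H
  atom 6: N, bond orders sum to 1 (valence 3) → 2 H
  atom 7: C, bond orders sum to 2 (valence 4) → 2 H
  atom 8: C with explicit H count 2
  atom 9: C, bond orders sum to 1 (valence 4) → 3 H
Totals → C:6, H:14, N:2, O:1.
In Hill order: C6H14N2O.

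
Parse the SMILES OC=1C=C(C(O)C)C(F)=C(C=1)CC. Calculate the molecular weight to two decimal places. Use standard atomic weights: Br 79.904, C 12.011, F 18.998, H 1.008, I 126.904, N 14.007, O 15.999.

First, the molecular formula is C10H13FO2 (counting implicit H from valence).
  C: 10 × 12.011 = 120.110
  F: 1 × 18.998 = 18.998
  H: 13 × 1.008 = 13.104
  O: 2 × 15.999 = 31.998
Sum: 10×12.011 + 1×18.998 + 13×1.008 + 2×15.999 = 184.210 → 184.21 g/mol.

184.21 g/mol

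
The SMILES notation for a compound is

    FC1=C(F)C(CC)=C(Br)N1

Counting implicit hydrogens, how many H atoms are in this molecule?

Walk through each heavy atom and fill implicit hydrogens from standard valence (C 4, N 3, O 2, S 2, halogen 1):
  atom 1: F (halogen, monovalent) → 0 H
  atom 2: C, bond orders sum to 4 (valence 4) → 0 H
  atom 3: C, bond orders sum to 4 (valence 4) → 0 H
  atom 4: F (halogen, monovalent) → 0 H
  atom 5: C, bond orders sum to 4 (valence 4) → 0 H
  atom 6: C, bond orders sum to 2 (valence 4) → 2 H
  atom 7: C, bond orders sum to 1 (valence 4) → 3 H
  atom 8: C, bond orders sum to 4 (valence 4) → 0 H
  atom 9: Br (halogen, monovalent) → 0 H
  atom 10: N, bond orders sum to 2 (valence 3) → 1 H
Total hydrogens: 6.

6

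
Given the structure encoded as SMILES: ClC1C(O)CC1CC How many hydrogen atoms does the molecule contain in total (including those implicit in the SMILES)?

Walk through each heavy atom and fill implicit hydrogens from standard valence (C 4, N 3, O 2, S 2, halogen 1):
  atom 1: Cl (halogen, monovalent) → 0 H
  atom 2: C, bond orders sum to 3 (valence 4) → 1 H
  atom 3: C, bond orders sum to 3 (valence 4) → 1 H
  atom 4: O, bond orders sum to 1 (valence 2) → 1 H
  atom 5: C, bond orders sum to 2 (valence 4) → 2 H
  atom 6: C, bond orders sum to 3 (valence 4) → 1 H
  atom 7: C, bond orders sum to 2 (valence 4) → 2 H
  atom 8: C, bond orders sum to 1 (valence 4) → 3 H
Total hydrogens: 11.

11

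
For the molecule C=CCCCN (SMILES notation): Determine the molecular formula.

Walk through each heavy atom and fill implicit hydrogens from standard valence (C 4, N 3, O 2, S 2, halogen 1):
  atom 1: C, bond orders sum to 2 (valence 4) → 2 H
  atom 2: C, bond orders sum to 3 (valence 4) → 1 H
  atom 3: C, bond orders sum to 2 (valence 4) → 2 H
  atom 4: C, bond orders sum to 2 (valence 4) → 2 H
  atom 5: C, bond orders sum to 2 (valence 4) → 2 H
  atom 6: N, bond orders sum to 1 (valence 3) → 2 H
Totals → C:5, H:11, N:1.

C5H11N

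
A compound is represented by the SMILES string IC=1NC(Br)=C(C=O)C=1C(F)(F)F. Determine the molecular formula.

Walk through each heavy atom and fill implicit hydrogens from standard valence (C 4, N 3, O 2, S 2, halogen 1):
  atom 1: I (halogen, monovalent) → 0 H
  atom 2: C, bond orders sum to 4 (valence 4) → 0 H
  atom 3: N, bond orders sum to 2 (valence 3) → 1 H
  atom 4: C, bond orders sum to 4 (valence 4) → 0 H
  atom 5: Br (halogen, monovalent) → 0 H
  atom 6: C, bond orders sum to 4 (valence 4) → 0 H
  atom 7: C, bond orders sum to 3 (valence 4) → 1 H
  atom 8: O, bond orders sum to 2 (valence 2) → 0 H
  atom 9: C, bond orders sum to 4 (valence 4) → 0 H
  atom 10: C, bond orders sum to 4 (valence 4) → 0 H
  atom 11: F (halogen, monovalent) → 0 H
  atom 12: F (halogen, monovalent) → 0 H
  atom 13: F (halogen, monovalent) → 0 H
Totals → C:6, H:2, Br:1, F:3, I:1, N:1, O:1.

C6H2BrF3INO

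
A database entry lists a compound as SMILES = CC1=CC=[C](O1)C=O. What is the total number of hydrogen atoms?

6

Walk through each heavy atom and fill implicit hydrogens from standard valence (C 4, N 3, O 2, S 2, halogen 1):
  atom 1: C, bond orders sum to 1 (valence 4) → 3 H
  atom 2: C, bond orders sum to 4 (valence 4) → 0 H
  atom 3: C, bond orders sum to 3 (valence 4) → 1 H
  atom 4: C, bond orders sum to 3 (valence 4) → 1 H
  atom 5: C with explicit H count 0
  atom 6: O, bond orders sum to 2 (valence 2) → 0 H
  atom 7: C, bond orders sum to 3 (valence 4) → 1 H
  atom 8: O, bond orders sum to 2 (valence 2) → 0 H
Total hydrogens: 6.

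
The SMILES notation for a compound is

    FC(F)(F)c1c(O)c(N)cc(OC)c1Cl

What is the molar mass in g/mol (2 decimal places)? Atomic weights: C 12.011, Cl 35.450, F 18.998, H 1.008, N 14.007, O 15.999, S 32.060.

241.59 g/mol

First, the molecular formula is C8H7ClF3NO2 (counting implicit H from valence).
  C: 8 × 12.011 = 96.088
  Cl: 1 × 35.450 = 35.450
  F: 3 × 18.998 = 56.994
  H: 7 × 1.008 = 7.056
  N: 1 × 14.007 = 14.007
  O: 2 × 15.999 = 31.998
Sum: 8×12.011 + 1×35.450 + 3×18.998 + 7×1.008 + 1×14.007 + 2×15.999 = 241.593 → 241.59 g/mol.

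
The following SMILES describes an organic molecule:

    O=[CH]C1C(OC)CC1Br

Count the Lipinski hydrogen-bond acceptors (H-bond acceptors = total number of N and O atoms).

N atoms: 0; O atoms: 2.
Lipinski HBA = 0 + 2 = 2.

2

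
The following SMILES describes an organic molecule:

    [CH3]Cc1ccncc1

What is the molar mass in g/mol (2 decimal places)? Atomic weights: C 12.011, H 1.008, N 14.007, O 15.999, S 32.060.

107.16 g/mol

First, the molecular formula is C7H9N (counting implicit H from valence).
  C: 7 × 12.011 = 84.077
  H: 9 × 1.008 = 9.072
  N: 1 × 14.007 = 14.007
Sum: 7×12.011 + 9×1.008 + 1×14.007 = 107.156 → 107.16 g/mol.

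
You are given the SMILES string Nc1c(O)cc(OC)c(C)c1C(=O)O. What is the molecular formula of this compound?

C9H11NO4

Walk through each heavy atom and fill implicit hydrogens from standard valence (C 4, N 3, O 2, S 2, halogen 1); for lowercase aromatic atoms, an aromatic c carries 1 H when it has two neighbours and 0 H with three, and aromatic n carries 0 H:
  atom 1: N, bond orders sum to 1 (valence 3) → 2 H
  atom 2: aromatic c, 3 neighbours → 0 H
  atom 3: aromatic c, 3 neighbours → 0 H
  atom 4: O, bond orders sum to 1 (valence 2) → 1 H
  atom 5: aromatic c, 2 neighbours → 1 H
  atom 6: aromatic c, 3 neighbours → 0 H
  atom 7: O, bond orders sum to 2 (valence 2) → 0 H
  atom 8: C, bond orders sum to 1 (valence 4) → 3 H
  atom 9: aromatic c, 3 neighbours → 0 H
  atom 10: C, bond orders sum to 1 (valence 4) → 3 H
  atom 11: aromatic c, 3 neighbours → 0 H
  atom 12: C, bond orders sum to 4 (valence 4) → 0 H
  atom 13: O, bond orders sum to 2 (valence 2) → 0 H
  atom 14: O, bond orders sum to 1 (valence 2) → 1 H
Totals → C:9, H:11, N:1, O:4.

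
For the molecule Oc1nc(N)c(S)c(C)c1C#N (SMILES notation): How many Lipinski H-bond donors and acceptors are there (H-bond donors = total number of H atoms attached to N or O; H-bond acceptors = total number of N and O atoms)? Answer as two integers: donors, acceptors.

3, 4

Donors: find every N or O and count the H atoms it carries.
  atom 1 (O): bond orders sum to 1 → 1 H
  atom 3 (N): bond orders sum to 3 → 0 H
  atom 5 (N): bond orders sum to 1 → 2 H
  atom 12 (N): bond orders sum to 3 → 0 H
Lipinski HBD = 3.
Acceptors: N atoms = 3, O atoms = 1 → HBA = 4.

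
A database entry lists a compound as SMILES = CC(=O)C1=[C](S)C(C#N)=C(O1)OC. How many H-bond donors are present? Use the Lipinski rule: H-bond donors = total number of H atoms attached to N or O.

Donors: find every N or O and count the H atoms it carries.
  atom 3 (O): bond orders sum to 2 → 0 H
  atom 9 (N): bond orders sum to 3 → 0 H
  atom 11 (O): bond orders sum to 2 → 0 H
  atom 12 (O): bond orders sum to 2 → 0 H
Lipinski HBD = 0.

0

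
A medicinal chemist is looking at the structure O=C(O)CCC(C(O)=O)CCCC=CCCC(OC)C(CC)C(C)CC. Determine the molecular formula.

C21H38O5

Walk through each heavy atom and fill implicit hydrogens from standard valence (C 4, N 3, O 2, S 2, halogen 1):
  atom 1: O, bond orders sum to 2 (valence 2) → 0 H
  atom 2: C, bond orders sum to 4 (valence 4) → 0 H
  atom 3: O, bond orders sum to 1 (valence 2) → 1 H
  atom 4: C, bond orders sum to 2 (valence 4) → 2 H
  atom 5: C, bond orders sum to 2 (valence 4) → 2 H
  atom 6: C, bond orders sum to 3 (valence 4) → 1 H
  atom 7: C, bond orders sum to 4 (valence 4) → 0 H
  atom 8: O, bond orders sum to 1 (valence 2) → 1 H
  atom 9: O, bond orders sum to 2 (valence 2) → 0 H
  atom 10: C, bond orders sum to 2 (valence 4) → 2 H
  atom 11: C, bond orders sum to 2 (valence 4) → 2 H
  atom 12: C, bond orders sum to 2 (valence 4) → 2 H
  atom 13: C, bond orders sum to 3 (valence 4) → 1 H
  atom 14: C, bond orders sum to 3 (valence 4) → 1 H
  atom 15: C, bond orders sum to 2 (valence 4) → 2 H
  atom 16: C, bond orders sum to 2 (valence 4) → 2 H
  atom 17: C, bond orders sum to 3 (valence 4) → 1 H
  atom 18: O, bond orders sum to 2 (valence 2) → 0 H
  atom 19: C, bond orders sum to 1 (valence 4) → 3 H
  atom 20: C, bond orders sum to 3 (valence 4) → 1 H
  atom 21: C, bond orders sum to 2 (valence 4) → 2 H
  atom 22: C, bond orders sum to 1 (valence 4) → 3 H
  atom 23: C, bond orders sum to 3 (valence 4) → 1 H
  atom 24: C, bond orders sum to 1 (valence 4) → 3 H
  atom 25: C, bond orders sum to 2 (valence 4) → 2 H
  atom 26: C, bond orders sum to 1 (valence 4) → 3 H
Totals → C:21, H:38, O:5.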